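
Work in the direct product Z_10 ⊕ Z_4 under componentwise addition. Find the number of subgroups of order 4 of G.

3

|G| = 40 and 4 | 40, so subgroups of order 4 are possible by Lagrange.
The subgroups of order 4 are: {(0,0), (0,1), (0,2), (0,3)}; {(0,0), (0,2), (5,0), (5,2)}; {(0,0), (0,2), (5,1), (5,3)}.
So G has 3 subgroups of order 4.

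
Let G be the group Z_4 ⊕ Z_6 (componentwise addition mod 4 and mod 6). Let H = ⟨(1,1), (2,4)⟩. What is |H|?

12

|⟨(1,1)⟩| = 12 and |⟨(2,4)⟩| = 6, so |H| is a multiple of lcm(12, 6) = 12 and divides |G| = 24.
Closing under the operation: H = {(0,0), (0,2), (0,4), (1,1), (1,3), (1,5), (2,0), (2,2), (2,4), (3,1), (3,3), (3,5)}, so |H| = 12.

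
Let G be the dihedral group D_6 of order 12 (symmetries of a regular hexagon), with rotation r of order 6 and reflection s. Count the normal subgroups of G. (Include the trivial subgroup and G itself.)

7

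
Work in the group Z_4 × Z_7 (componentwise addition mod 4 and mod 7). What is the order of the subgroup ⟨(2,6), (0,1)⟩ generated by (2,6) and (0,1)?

|⟨(2,6)⟩| = 14 and |⟨(0,1)⟩| = 7, so |H| is a multiple of lcm(14, 7) = 14 and divides |G| = 28.
Closing under the operation: H = {(0,0), (0,1), (0,2), (0,3), (0,4), (0,5), (0,6), (2,0), (2,1), (2,2), (2,3), (2,4), (2,5), (2,6)}, so |H| = 14.

14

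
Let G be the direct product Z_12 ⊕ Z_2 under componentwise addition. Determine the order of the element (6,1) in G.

2

The order of (6,1) in Z_12 × Z_2 is lcm(ord(6) in Z_12, ord(1) in Z_2).
ord(6) = 2 and ord(1) = 2, so |⟨(6,1)⟩| = lcm(2, 2) = 2.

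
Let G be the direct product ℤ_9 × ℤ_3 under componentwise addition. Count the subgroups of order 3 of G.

|G| = 27 and 3 | 27, so subgroups of order 3 are possible by Lagrange.
The subgroups of order 3 are: {(0,0), (0,1), (0,2)}; {(0,0), (3,0), (6,0)}; {(0,0), (3,1), (6,2)}; {(0,0), (3,2), (6,1)}.
So G has 4 subgroups of order 3.

4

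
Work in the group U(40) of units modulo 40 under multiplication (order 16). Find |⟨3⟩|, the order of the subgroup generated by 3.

4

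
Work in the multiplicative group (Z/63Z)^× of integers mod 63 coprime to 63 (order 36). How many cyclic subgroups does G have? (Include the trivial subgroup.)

A cyclic subgroup of order d is generated by each of its φ(d) elements of order d, so the cyclic subgroups of order d number (#elements of order d)/φ(d).
Cyclic subgroups by order — order 1: 1; order 2: 3; order 3: 4; order 6: 12.
Total: 20.

20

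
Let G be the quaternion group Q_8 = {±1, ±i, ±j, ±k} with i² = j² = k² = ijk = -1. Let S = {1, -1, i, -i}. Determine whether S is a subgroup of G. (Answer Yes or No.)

Yes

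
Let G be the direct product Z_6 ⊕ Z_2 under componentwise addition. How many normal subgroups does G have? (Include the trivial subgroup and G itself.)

G is abelian, so every subgroup is normal.
G has 10 subgroups in total, hence 10 normal subgroups.

10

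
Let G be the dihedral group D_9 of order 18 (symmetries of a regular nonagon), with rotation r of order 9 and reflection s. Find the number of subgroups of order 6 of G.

|G| = 18 and 6 | 18, so subgroups of order 6 are possible by Lagrange.
The subgroups of order 6 are: {e, r^3, r^6, r^2s, r^5s, r^8s}; {e, r^3, r^6, s, r^3s, r^6s}; {e, r^3, r^6, rs, r^4s, r^7s}.
So G has 3 subgroups of order 6.

3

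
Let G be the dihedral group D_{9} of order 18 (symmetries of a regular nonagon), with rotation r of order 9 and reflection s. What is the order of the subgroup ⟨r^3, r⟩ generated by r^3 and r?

|⟨r^3⟩| = 3 and |⟨r⟩| = 9, so |H| is a multiple of lcm(3, 9) = 9 and divides |G| = 18.
Closing under the operation: H = {e, r, r^2, r^3, r^4, r^5, r^6, r^7, r^8}, so |H| = 9.

9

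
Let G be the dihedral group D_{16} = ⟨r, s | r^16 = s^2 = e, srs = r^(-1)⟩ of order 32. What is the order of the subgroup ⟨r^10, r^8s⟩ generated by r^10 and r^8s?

|⟨r^10⟩| = 8 and |⟨r^8s⟩| = 2, so |H| is a multiple of lcm(8, 2) = 8 and divides |G| = 32.
Closing under the operation: H = {e, r^2, r^4, r^6, r^8, r^10, r^12, r^14, s, r^2s, r^4s, r^6s, r^8s, r^10s, r^12s, r^14s}, so |H| = 16.

16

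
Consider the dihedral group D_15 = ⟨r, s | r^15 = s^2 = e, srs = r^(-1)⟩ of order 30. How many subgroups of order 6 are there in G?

5

|G| = 30 and 6 | 30, so subgroups of order 6 are possible by Lagrange.
The subgroups of order 6 are: {e, r^5, r^10, s, r^5s, r^10s}; {e, r^5, r^10, rs, r^6s, r^11s}; {e, r^5, r^10, r^2s, r^7s, r^12s}; {e, r^5, r^10, r^3s, r^8s, r^13s}; … (5 in all).
So G has 5 subgroups of order 6.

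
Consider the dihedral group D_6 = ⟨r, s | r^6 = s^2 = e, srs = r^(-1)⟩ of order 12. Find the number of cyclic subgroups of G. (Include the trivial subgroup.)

10

Each element a generates a cyclic subgroup ⟨a⟩; distinct elements may generate the same one (a cyclic group of order d has φ(d) generators).
Cyclic subgroups by order — order 1: 1; order 2: 7; order 3: 1; order 6: 1.
Total: 10.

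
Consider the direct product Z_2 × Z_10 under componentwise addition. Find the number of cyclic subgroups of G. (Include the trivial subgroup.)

Group the elements of G by the cyclic subgroup they generate; each cyclic subgroup of order d accounts for φ(d) elements.
Cyclic subgroups by order — order 1: 1; order 2: 3; order 5: 1; order 10: 3.
Total: 8.

8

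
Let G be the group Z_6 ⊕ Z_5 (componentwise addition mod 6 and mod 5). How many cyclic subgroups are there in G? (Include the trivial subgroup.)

Each element a generates a cyclic subgroup ⟨a⟩; distinct elements may generate the same one (a cyclic group of order d has φ(d) generators).
Cyclic subgroups by order — order 1: 1; order 2: 1; order 3: 1; order 5: 1; order 6: 1; order 10: 1; order 15: 1; order 30: 1.
Total: 8.

8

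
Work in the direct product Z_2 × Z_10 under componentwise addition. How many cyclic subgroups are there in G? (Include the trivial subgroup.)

8

Each element a generates a cyclic subgroup ⟨a⟩; distinct elements may generate the same one (a cyclic group of order d has φ(d) generators).
Cyclic subgroups by order — order 1: 1; order 2: 3; order 5: 1; order 10: 3.
Total: 8.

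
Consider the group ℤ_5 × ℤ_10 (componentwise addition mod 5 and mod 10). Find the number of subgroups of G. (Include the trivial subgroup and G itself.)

16

|G| = 50, so by Lagrange every subgroup order divides 50. Divisors: 1, 2, 5, 10, 25, 50.
Subgroups by order — order 1: 1; order 2: 1; order 5: 6; order 10: 6; order 25: 1; order 50: 1.
Total: 1 + 1 + 6 + 6 + 1 + 1 = 16.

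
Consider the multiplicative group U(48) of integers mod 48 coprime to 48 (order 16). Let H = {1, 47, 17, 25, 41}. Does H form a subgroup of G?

No

|H| = 5 does not divide |G| = 16, so by Lagrange H is not a subgroup.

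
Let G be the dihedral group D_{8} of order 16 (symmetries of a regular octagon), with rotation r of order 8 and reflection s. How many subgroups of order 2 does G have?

|G| = 16 and 2 | 16, so subgroups of order 2 are possible by Lagrange.
The subgroups of order 2 are: {e, r^2s}; {e, r^3s}; {e, r^4}; {e, r^4s}; … (9 in all).
So G has 9 subgroups of order 2.

9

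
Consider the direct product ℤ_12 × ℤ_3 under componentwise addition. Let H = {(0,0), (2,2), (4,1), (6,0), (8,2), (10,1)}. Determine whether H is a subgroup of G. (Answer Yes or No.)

Yes

|H| = 6 divides |G| = 36, consistent with Lagrange.
H contains the identity, every element's inverse is in H, and H is closed under +: it is a subgroup.
In fact H = ⟨(10,1)⟩.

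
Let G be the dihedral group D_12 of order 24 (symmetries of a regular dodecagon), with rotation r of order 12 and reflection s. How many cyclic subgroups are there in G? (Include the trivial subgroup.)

18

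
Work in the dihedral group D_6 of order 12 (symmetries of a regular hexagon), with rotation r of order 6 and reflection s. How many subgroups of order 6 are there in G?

|G| = 12 and 6 | 12, so subgroups of order 6 are possible by Lagrange.
The subgroups of order 6 are: {e, r, r^2, r^3, r^4, r^5}; {e, r^2, r^4, s, r^2s, r^4s}; {e, r^2, r^4, rs, r^3s, r^5s}.
So G has 3 subgroups of order 6.

3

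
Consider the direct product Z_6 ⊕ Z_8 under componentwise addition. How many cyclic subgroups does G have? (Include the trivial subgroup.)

16

A cyclic subgroup of order d is generated by each of its φ(d) elements of order d, so the cyclic subgroups of order d number (#elements of order d)/φ(d).
Cyclic subgroups by order — order 1: 1; order 2: 3; order 3: 1; order 4: 2; order 6: 3; order 8: 2; order 12: 2; order 24: 2.
Total: 16.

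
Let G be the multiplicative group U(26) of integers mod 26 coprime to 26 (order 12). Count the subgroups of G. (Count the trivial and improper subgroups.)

|G| = 12, so by Lagrange every subgroup order divides 12. Divisors: 1, 2, 3, 4, 6, 12.
Subgroups by order — order 1: 1; order 2: 1; order 3: 1; order 4: 1; order 6: 1; order 12: 1.
Total: 1 + 1 + 1 + 1 + 1 + 1 = 6.

6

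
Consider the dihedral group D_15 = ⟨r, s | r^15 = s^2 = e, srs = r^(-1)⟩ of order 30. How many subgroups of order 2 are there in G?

15

|G| = 30 and 2 | 30, so subgroups of order 2 are possible by Lagrange.
The subgroups of order 2 are: {e, r^10s}; {e, r^11s}; {e, r^12s}; {e, r^13s}; … (15 in all).
So G has 15 subgroups of order 2.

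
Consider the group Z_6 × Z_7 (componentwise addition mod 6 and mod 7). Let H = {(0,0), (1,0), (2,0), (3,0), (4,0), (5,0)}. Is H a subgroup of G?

|H| = 6 divides |G| = 42, consistent with Lagrange.
H contains the identity, every element's inverse is in H, and H is closed under +: it is a subgroup.
In fact H = ⟨(5,0)⟩.

Yes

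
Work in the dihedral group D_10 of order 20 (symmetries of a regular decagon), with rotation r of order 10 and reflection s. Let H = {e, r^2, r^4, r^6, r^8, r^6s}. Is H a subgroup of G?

|H| = 6 does not divide |G| = 20, so by Lagrange H is not a subgroup.

No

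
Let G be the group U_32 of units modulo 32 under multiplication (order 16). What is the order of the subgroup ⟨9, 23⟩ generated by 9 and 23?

|⟨9⟩| = 4 and |⟨23⟩| = 4, so |H| is a multiple of lcm(4, 4) = 4 and divides |G| = 16.
Closing under the operation: H = {1, 7, 9, 15, 17, 23, 25, 31}, so |H| = 8.

8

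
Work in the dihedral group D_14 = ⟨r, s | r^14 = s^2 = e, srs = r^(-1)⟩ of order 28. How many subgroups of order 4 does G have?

|G| = 28 and 4 | 28, so subgroups of order 4 are possible by Lagrange.
The subgroups of order 4 are: {e, r^7, r^3s, r^10s}; {e, r^7, r^4s, r^11s}; {e, r^7, r^5s, r^12s}; {e, r^7, r^6s, r^13s}; … (7 in all).
So G has 7 subgroups of order 4.

7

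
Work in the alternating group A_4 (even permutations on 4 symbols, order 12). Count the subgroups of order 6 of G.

|G| = 12 and 6 | 12, so subgroups of order 6 are possible by Lagrange.
Checking all subgroups of G, none has order 6.
So G has 0 subgroups of order 6.

0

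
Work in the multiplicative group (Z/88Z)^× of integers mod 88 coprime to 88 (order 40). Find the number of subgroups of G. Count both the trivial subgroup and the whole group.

32

|G| = 40, so by Lagrange every subgroup order divides 40. Divisors: 1, 2, 4, 5, 8, 10, 20, 40.
Subgroups by order — order 1: 1; order 2: 7; order 4: 7; order 5: 1; order 8: 1; order 10: 7; order 20: 7; order 40: 1.
Total: 1 + 7 + 7 + 1 + 1 + 7 + 7 + 1 = 32.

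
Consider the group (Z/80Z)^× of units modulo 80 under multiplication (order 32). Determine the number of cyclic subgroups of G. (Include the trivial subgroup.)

20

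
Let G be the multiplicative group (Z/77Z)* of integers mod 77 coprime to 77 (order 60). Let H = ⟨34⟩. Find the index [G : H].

30

|⟨34⟩| = 2 and |G| = 60.
By Lagrange, [G : H] = |G|/|H| = 60/2 = 30.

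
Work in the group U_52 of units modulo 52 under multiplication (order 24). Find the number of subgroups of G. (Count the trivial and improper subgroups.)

|G| = 24, so by Lagrange every subgroup order divides 24. Divisors: 1, 2, 3, 4, 6, 8, 12, 24.
Subgroups by order — order 1: 1; order 2: 3; order 3: 1; order 4: 3; order 6: 3; order 8: 1; order 12: 3; order 24: 1.
Total: 1 + 3 + 1 + 3 + 3 + 1 + 3 + 1 = 16.

16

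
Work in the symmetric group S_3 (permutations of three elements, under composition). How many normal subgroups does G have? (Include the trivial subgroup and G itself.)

G has 6 subgroups. Checking conjugation-invariance by order — order 1: 1/1 normal; order 2: 0/3 normal; order 3: 1/1 normal; order 6: 1/1 normal.
Total normal subgroups: 3.

3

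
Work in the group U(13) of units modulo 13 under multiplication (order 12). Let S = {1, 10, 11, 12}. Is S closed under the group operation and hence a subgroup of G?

10 ∈ S but its inverse 4 ∉ S, so S is not a subgroup.

No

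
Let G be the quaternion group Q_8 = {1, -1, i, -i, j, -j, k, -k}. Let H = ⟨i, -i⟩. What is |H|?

4

|⟨i⟩| = 4 and |⟨-i⟩| = 4, so |H| is a multiple of lcm(4, 4) = 4 and divides |G| = 8.
Closing under the operation: H = {1, -1, i, -i}, so |H| = 4.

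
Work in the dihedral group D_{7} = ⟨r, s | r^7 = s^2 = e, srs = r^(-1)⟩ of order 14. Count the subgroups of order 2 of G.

7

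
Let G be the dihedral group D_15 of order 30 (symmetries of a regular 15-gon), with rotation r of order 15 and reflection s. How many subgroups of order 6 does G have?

|G| = 30 and 6 | 30, so subgroups of order 6 are possible by Lagrange.
The subgroups of order 6 are: {e, r^5, r^10, s, r^5s, r^10s}; {e, r^5, r^10, rs, r^6s, r^11s}; {e, r^5, r^10, r^2s, r^7s, r^12s}; {e, r^5, r^10, r^3s, r^8s, r^13s}; … (5 in all).
So G has 5 subgroups of order 6.

5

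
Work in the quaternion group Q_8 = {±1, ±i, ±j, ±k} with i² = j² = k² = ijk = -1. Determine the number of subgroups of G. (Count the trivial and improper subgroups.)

6

|G| = 8, so by Lagrange every subgroup order divides 8. Divisors: 1, 2, 4, 8.
Subgroups by order — order 1: 1; order 2: 1; order 4: 3; order 8: 1.
Total: 1 + 1 + 3 + 1 = 6.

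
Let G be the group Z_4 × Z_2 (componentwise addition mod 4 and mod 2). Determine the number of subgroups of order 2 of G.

3

|G| = 8 and 2 | 8, so subgroups of order 2 are possible by Lagrange.
The subgroups of order 2 are: {(0,0), (0,1)}; {(0,0), (2,0)}; {(0,0), (2,1)}.
So G has 3 subgroups of order 2.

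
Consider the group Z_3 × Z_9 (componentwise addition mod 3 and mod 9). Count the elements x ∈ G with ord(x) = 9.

An element (a,b) has order lcm(ord(a), ord(b)); count pairs with lcm equal to 9.
Enumerating gives 18 such elements.

18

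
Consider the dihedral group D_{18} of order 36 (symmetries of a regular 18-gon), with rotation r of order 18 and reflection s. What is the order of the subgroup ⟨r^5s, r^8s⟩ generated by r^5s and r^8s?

12

|⟨r^5s⟩| = 2 and |⟨r^8s⟩| = 2, so |H| is a multiple of lcm(2, 2) = 2 and divides |G| = 36.
Closing under the operation: H = {e, r^3, r^6, r^9, r^12, r^15, r^2s, r^5s, r^8s, r^11s, r^14s, r^17s}, so |H| = 12.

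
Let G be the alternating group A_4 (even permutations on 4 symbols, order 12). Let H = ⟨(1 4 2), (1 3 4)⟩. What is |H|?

12

|⟨(1 4 2)⟩| = 3 and |⟨(1 3 4)⟩| = 3, so |H| is a multiple of lcm(3, 3) = 3 and divides |G| = 12.
Closing {(1 4 2), (1 3 4)} under the group operation gives all of G, so |H| = 12.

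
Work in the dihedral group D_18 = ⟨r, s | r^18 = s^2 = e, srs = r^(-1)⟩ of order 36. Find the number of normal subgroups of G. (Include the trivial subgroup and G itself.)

G has 45 subgroups. Checking conjugation-invariance by order — order 1: 1/1 normal; order 2: 1/19 normal; order 3: 1/1 normal; order 4: 0/9 normal; order 6: 1/7 normal; order 9: 1/1 normal; order 12: 0/3 normal; order 18: 3/3 normal; order 36: 1/1 normal.
Total normal subgroups: 9.

9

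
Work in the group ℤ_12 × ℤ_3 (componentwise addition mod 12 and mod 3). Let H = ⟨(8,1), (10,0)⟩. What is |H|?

|⟨(8,1)⟩| = 3 and |⟨(10,0)⟩| = 6, so |H| is a multiple of lcm(3, 6) = 6 and divides |G| = 36.
Closing under the operation: H = {(0,0), (0,1), (0,2), (2,0), (2,1), (2,2), (4,0), (4,1), (4,2), (6,0), (6,1), (6,2), (8,0), (8,1), (8,2), (10,0), (10,1), (10,2)}, so |H| = 18.

18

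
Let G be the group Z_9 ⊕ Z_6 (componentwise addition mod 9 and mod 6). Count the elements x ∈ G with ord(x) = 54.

An element (a,b) has order lcm(ord(a), ord(b)); count pairs with lcm equal to 54.
Enumerating gives 0 such elements.

0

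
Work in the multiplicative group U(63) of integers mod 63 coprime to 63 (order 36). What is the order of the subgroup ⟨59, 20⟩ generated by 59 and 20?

|⟨59⟩| = 6 and |⟨20⟩| = 6, so |H| is a multiple of lcm(6, 6) = 6 and divides |G| = 36.
Closing under the operation: H = {1, 4, 5, 16, 17, 20, 22, 25, 26, 37, 38, 41, 43, 46, 47, 58, 59, 62}, so |H| = 18.

18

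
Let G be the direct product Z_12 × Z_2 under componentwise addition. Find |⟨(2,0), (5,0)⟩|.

12

|⟨(2,0)⟩| = 6 and |⟨(5,0)⟩| = 12, so |H| is a multiple of lcm(6, 12) = 12 and divides |G| = 24.
Closing under the operation: H = {(0,0), (1,0), (2,0), (3,0), (4,0), (5,0), (6,0), (7,0), (8,0), (9,0), (10,0), (11,0)}, so |H| = 12.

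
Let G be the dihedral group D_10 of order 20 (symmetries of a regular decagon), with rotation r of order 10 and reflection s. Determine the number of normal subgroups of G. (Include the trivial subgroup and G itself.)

G has 22 subgroups. Checking conjugation-invariance by order — order 1: 1/1 normal; order 2: 1/11 normal; order 4: 0/5 normal; order 5: 1/1 normal; order 10: 3/3 normal; order 20: 1/1 normal.
Total normal subgroups: 7.

7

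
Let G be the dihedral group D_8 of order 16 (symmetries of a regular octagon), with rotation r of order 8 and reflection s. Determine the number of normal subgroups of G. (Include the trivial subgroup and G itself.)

G has 19 subgroups. Checking conjugation-invariance by order — order 1: 1/1 normal; order 2: 1/9 normal; order 4: 1/5 normal; order 8: 3/3 normal; order 16: 1/1 normal.
Total normal subgroups: 7.

7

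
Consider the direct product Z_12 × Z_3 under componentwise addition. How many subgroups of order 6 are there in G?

|G| = 36 and 6 | 36, so subgroups of order 6 are possible by Lagrange.
The subgroups of order 6 are: {(0,0), (0,1), (0,2), (6,0), (6,1), (6,2)}; {(0,0), (2,0), (4,0), (6,0), (8,0), (10,0)}; {(0,0), (2,2), (4,1), (6,0), (8,2), (10,1)}; {(0,0), (2,1), (4,2), (6,0), (8,1), (10,2)}.
So G has 4 subgroups of order 6.

4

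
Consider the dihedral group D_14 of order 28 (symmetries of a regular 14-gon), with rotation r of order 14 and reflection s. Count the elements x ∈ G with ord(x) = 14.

The elements of order 14 are: r, r^3, r^5, r^9, r^11, r^13.
That's 6.

6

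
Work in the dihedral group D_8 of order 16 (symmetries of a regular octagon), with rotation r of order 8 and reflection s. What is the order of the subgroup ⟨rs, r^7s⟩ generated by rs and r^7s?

8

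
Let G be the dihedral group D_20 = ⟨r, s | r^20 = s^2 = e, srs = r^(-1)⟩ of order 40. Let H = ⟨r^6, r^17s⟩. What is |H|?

20

|⟨r^6⟩| = 10 and |⟨r^17s⟩| = 2, so |H| is a multiple of lcm(10, 2) = 10 and divides |G| = 40.
Closing under the operation: H = {e, r^2, r^4, r^6, r^8, r^10, r^12, r^14, r^16, r^18, rs, r^3s, r^5s, r^7s, r^9s, r^11s, r^13s, r^15s, r^17s, r^19s}, so |H| = 20.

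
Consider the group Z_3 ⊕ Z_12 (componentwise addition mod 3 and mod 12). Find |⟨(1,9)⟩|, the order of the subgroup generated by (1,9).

12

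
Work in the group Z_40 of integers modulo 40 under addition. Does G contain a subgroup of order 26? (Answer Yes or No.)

No

26 does not divide |G| = 40, so by Lagrange no subgroup of order 26 exists.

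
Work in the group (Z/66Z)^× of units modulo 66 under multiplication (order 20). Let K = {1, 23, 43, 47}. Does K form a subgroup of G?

47 ∈ K but its inverse 59 ∉ K, so K is not a subgroup.

No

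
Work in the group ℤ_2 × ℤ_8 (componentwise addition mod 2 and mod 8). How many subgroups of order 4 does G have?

3

|G| = 16 and 4 | 16, so subgroups of order 4 are possible by Lagrange.
The subgroups of order 4 are: {(0,0), (0,2), (0,4), (0,6)}; {(0,0), (0,4), (1,0), (1,4)}; {(0,0), (0,4), (1,2), (1,6)}.
So G has 3 subgroups of order 4.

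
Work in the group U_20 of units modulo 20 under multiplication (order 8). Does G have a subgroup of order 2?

2 | 8. A subgroup of order 2 is {1, 11}.

Yes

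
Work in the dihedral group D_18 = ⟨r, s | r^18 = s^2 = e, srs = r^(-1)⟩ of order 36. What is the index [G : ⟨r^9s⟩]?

|⟨r^9s⟩| = 2 and |G| = 36.
By Lagrange, [G : H] = |G|/|H| = 36/2 = 18.

18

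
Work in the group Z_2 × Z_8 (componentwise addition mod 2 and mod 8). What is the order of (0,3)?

8

The order of (0,3) in Z_2 × Z_8 is lcm(ord(0) in Z_2, ord(3) in Z_8).
ord(0) = 1 and ord(3) = 8, so |⟨(0,3)⟩| = lcm(1, 8) = 8.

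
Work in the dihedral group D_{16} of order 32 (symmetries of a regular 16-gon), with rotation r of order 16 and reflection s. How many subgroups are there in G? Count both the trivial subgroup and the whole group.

36

|G| = 32, so by Lagrange every subgroup order divides 32. Divisors: 1, 2, 4, 8, 16, 32.
Subgroups by order — order 1: 1; order 2: 17; order 4: 9; order 8: 5; order 16: 3; order 32: 1.
Total: 1 + 17 + 9 + 5 + 3 + 1 = 36.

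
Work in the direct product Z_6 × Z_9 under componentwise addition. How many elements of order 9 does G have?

An element (a,b) has order lcm(ord(a), ord(b)); count pairs with lcm equal to 9.
Enumerating gives 18 such elements.

18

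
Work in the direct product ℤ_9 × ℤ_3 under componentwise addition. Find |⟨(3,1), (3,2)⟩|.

9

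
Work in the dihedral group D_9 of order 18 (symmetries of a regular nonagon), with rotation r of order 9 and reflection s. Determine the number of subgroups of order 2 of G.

9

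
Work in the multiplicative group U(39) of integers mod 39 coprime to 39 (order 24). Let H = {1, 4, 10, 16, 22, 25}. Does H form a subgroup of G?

|H| = 6 divides |G| = 24, consistent with Lagrange.
H contains the identity, every element's inverse is in H, and H is closed under ·: it is a subgroup.
In fact H = ⟨4⟩.

Yes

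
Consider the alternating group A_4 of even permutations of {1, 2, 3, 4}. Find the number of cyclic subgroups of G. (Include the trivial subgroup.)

8

A cyclic subgroup of order d is generated by each of its φ(d) elements of order d, so the cyclic subgroups of order d number (#elements of order d)/φ(d).
Cyclic subgroups by order — order 1: 1; order 2: 3; order 3: 4.
Total: 8.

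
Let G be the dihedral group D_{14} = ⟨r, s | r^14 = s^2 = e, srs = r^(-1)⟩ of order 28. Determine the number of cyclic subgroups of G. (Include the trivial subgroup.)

18

Group the elements of G by the cyclic subgroup they generate; each cyclic subgroup of order d accounts for φ(d) elements.
Cyclic subgroups by order — order 1: 1; order 2: 15; order 7: 1; order 14: 1.
Total: 18.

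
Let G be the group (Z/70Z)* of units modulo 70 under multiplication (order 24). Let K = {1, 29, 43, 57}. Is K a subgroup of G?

|K| = 4 divides |G| = 24, consistent with Lagrange.
K contains the identity, every element's inverse is in K, and K is closed under ·: it is a subgroup.
In fact K = ⟨43⟩.

Yes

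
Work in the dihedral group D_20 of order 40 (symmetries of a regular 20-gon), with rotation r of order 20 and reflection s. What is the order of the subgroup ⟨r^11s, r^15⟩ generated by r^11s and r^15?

|⟨r^11s⟩| = 2 and |⟨r^15⟩| = 4, so |H| is a multiple of lcm(2, 4) = 4 and divides |G| = 40.
Closing under the operation: H = {e, r^5, r^10, r^15, rs, r^6s, r^11s, r^16s}, so |H| = 8.

8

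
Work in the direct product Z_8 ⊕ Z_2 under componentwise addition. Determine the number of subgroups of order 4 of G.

3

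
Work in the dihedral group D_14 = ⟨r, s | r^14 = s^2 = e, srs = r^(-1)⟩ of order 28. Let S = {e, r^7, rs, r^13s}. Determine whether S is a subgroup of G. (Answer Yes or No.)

No

Closure fails: rs · r^7 = r^8s ∉ S. So S is not a subgroup.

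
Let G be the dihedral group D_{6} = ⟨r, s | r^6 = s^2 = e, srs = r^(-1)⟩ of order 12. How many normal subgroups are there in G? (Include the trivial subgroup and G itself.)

G has 16 subgroups. Checking conjugation-invariance by order — order 1: 1/1 normal; order 2: 1/7 normal; order 3: 1/1 normal; order 4: 0/3 normal; order 6: 3/3 normal; order 12: 1/1 normal.
Total normal subgroups: 7.

7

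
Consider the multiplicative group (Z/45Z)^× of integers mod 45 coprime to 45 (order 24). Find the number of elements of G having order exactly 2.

3

The elements of order 2 are: 19, 26, 44.
That's 3.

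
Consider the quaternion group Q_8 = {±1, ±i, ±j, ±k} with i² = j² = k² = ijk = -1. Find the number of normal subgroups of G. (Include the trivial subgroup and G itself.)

G has 6 subgroups. Checking conjugation-invariance by order — order 1: 1/1 normal; order 2: 1/1 normal; order 4: 3/3 normal; order 8: 1/1 normal.
Total normal subgroups: 6.

6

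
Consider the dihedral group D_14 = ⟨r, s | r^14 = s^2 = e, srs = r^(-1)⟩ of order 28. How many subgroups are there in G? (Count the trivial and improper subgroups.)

|G| = 28, so by Lagrange every subgroup order divides 28. Divisors: 1, 2, 4, 7, 14, 28.
Subgroups by order — order 1: 1; order 2: 15; order 4: 7; order 7: 1; order 14: 3; order 28: 1.
Total: 1 + 15 + 7 + 1 + 3 + 1 = 28.

28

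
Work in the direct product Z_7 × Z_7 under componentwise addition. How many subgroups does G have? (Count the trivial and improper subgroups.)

10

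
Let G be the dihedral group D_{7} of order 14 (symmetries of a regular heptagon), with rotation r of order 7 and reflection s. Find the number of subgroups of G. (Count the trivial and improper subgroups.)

|G| = 14, so by Lagrange every subgroup order divides 14. Divisors: 1, 2, 7, 14.
Subgroups by order — order 1: 1; order 2: 7; order 7: 1; order 14: 1.
Total: 1 + 7 + 1 + 1 = 10.

10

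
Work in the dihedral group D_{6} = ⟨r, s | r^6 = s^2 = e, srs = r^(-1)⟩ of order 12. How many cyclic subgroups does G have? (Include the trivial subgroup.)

A cyclic subgroup of order d is generated by each of its φ(d) elements of order d, so the cyclic subgroups of order d number (#elements of order d)/φ(d).
Cyclic subgroups by order — order 1: 1; order 2: 7; order 3: 1; order 6: 1.
Total: 10.

10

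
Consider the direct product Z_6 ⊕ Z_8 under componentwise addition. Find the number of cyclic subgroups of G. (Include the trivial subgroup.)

16

A cyclic subgroup of order d is generated by each of its φ(d) elements of order d, so the cyclic subgroups of order d number (#elements of order d)/φ(d).
Cyclic subgroups by order — order 1: 1; order 2: 3; order 3: 1; order 4: 2; order 6: 3; order 8: 2; order 12: 2; order 24: 2.
Total: 16.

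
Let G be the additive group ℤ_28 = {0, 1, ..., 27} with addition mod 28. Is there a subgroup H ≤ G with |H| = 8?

No

8 does not divide |G| = 28, so by Lagrange no subgroup of order 8 exists.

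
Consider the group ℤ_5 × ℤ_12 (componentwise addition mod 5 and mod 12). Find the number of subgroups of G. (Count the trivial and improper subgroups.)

|G| = 60, so by Lagrange every subgroup order divides 60. Divisors: 1, 2, 3, 4, 5, 6, 10, 12, 15, 20, 30, 60.
Subgroups by order — order 1: 1; order 2: 1; order 3: 1; order 4: 1; order 5: 1; order 6: 1; order 10: 1; order 12: 1; order 15: 1; order 20: 1; order 30: 1; order 60: 1.
Total: 1 + 1 + 1 + 1 + 1 + 1 + 1 + 1 + 1 + 1 + 1 + 1 = 12.

12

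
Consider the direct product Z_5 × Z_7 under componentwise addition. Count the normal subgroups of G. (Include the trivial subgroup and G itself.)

4

G is abelian, so every subgroup is normal.
G has 4 subgroups in total, hence 4 normal subgroups.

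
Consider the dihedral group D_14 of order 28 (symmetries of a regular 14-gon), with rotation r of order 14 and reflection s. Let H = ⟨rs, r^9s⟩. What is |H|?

14

|⟨rs⟩| = 2 and |⟨r^9s⟩| = 2, so |H| is a multiple of lcm(2, 2) = 2 and divides |G| = 28.
Closing under the operation: H = {e, r^2, r^4, r^6, r^8, r^10, r^12, rs, r^3s, r^5s, r^7s, r^9s, r^11s, r^13s}, so |H| = 14.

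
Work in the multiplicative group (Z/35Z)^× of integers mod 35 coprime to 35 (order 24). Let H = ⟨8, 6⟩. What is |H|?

8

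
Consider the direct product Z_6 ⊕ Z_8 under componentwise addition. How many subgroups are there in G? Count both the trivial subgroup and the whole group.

22

|G| = 48, so by Lagrange every subgroup order divides 48. Divisors: 1, 2, 3, 4, 6, 8, 12, 16, 24, 48.
Subgroups by order — order 1: 1; order 2: 3; order 3: 1; order 4: 3; order 6: 3; order 8: 3; order 12: 3; order 16: 1; order 24: 3; order 48: 1.
Total: 1 + 3 + 1 + 3 + 3 + 3 + 3 + 1 + 3 + 1 = 22.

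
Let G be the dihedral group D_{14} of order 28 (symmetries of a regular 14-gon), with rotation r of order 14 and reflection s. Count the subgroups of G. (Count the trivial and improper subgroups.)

28

|G| = 28, so by Lagrange every subgroup order divides 28. Divisors: 1, 2, 4, 7, 14, 28.
Subgroups by order — order 1: 1; order 2: 15; order 4: 7; order 7: 1; order 14: 3; order 28: 1.
Total: 1 + 15 + 7 + 1 + 3 + 1 = 28.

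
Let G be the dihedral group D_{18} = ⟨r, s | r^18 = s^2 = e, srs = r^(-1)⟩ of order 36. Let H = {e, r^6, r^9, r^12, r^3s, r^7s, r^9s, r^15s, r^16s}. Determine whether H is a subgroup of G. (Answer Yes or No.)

Closure fails: r^9 · r^3s = r^12s ∉ H. So H is not a subgroup.

No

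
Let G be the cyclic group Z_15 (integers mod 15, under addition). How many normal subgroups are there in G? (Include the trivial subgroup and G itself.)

4

G is abelian, so every subgroup is normal.
G has 4 subgroups in total, hence 4 normal subgroups.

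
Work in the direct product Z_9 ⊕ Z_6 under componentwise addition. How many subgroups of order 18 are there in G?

4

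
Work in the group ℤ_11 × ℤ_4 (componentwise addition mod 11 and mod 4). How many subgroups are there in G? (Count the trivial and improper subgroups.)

6

|G| = 44, so by Lagrange every subgroup order divides 44. Divisors: 1, 2, 4, 11, 22, 44.
Subgroups by order — order 1: 1; order 2: 1; order 4: 1; order 11: 1; order 22: 1; order 44: 1.
Total: 1 + 1 + 1 + 1 + 1 + 1 = 6.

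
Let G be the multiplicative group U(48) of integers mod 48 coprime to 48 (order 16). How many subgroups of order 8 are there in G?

|G| = 16 and 8 | 16, so subgroups of order 8 are possible by Lagrange.
The subgroups of order 8 are: {1, 11, 13, 23, 25, 35, 37, 47}; {1, 11, 17, 19, 25, 35, 41, 43}; {1, 5, 7, 11, 25, 29, 31, 35}; {1, 5, 13, 17, 25, 29, 37, 41}; … (7 in all).
So G has 7 subgroups of order 8.

7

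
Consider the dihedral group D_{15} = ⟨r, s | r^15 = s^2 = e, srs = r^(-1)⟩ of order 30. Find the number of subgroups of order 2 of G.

|G| = 30 and 2 | 30, so subgroups of order 2 are possible by Lagrange.
The subgroups of order 2 are: {e, r^10s}; {e, r^11s}; {e, r^12s}; {e, r^13s}; … (15 in all).
So G has 15 subgroups of order 2.

15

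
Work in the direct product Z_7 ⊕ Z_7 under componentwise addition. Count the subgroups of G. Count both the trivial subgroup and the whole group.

10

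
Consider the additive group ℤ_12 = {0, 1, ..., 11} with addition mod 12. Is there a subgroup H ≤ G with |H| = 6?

Yes

6 | 12. A subgroup of order 6 is {0, 2, 4, 6, 8, 10}.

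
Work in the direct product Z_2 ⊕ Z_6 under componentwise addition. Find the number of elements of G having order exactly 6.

An element (a,b) has order lcm(ord(a), ord(b)); count pairs with lcm equal to 6.
Enumerating gives 6 such elements.

6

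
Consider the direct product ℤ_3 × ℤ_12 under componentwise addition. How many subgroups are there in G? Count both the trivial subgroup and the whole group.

|G| = 36, so by Lagrange every subgroup order divides 36. Divisors: 1, 2, 3, 4, 6, 9, 12, 18, 36.
Subgroups by order — order 1: 1; order 2: 1; order 3: 4; order 4: 1; order 6: 4; order 9: 1; order 12: 4; order 18: 1; order 36: 1.
Total: 1 + 1 + 4 + 1 + 4 + 1 + 4 + 1 + 1 = 18.

18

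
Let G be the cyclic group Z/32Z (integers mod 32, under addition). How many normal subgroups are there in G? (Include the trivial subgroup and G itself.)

6

G is abelian, so every subgroup is normal.
G has 6 subgroups in total, hence 6 normal subgroups.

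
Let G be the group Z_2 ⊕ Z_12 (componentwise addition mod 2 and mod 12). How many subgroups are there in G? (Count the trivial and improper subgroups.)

|G| = 24, so by Lagrange every subgroup order divides 24. Divisors: 1, 2, 3, 4, 6, 8, 12, 24.
Subgroups by order — order 1: 1; order 2: 3; order 3: 1; order 4: 3; order 6: 3; order 8: 1; order 12: 3; order 24: 1.
Total: 1 + 3 + 1 + 3 + 3 + 1 + 3 + 1 = 16.

16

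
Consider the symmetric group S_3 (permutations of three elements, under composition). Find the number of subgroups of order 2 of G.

3

|G| = 6 and 2 | 6, so subgroups of order 2 are possible by Lagrange.
The subgroups of order 2 are: {e, (1 2)}; {e, (1 3)}; {e, (2 3)}.
So G has 3 subgroups of order 2.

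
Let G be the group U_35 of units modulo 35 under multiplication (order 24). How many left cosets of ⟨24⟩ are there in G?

4

|⟨24⟩| = 6 and |G| = 24.
By Lagrange, [G : H] = |G|/|H| = 24/6 = 4.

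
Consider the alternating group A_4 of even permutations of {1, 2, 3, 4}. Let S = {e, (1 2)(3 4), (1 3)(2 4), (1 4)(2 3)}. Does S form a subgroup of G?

Yes

|S| = 4 divides |G| = 12, consistent with Lagrange.
S contains the identity, every element's inverse is in S, and S is closed under ∘: it is a subgroup.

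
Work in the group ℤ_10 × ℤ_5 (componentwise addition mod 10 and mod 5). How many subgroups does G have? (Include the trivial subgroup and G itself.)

|G| = 50, so by Lagrange every subgroup order divides 50. Divisors: 1, 2, 5, 10, 25, 50.
Subgroups by order — order 1: 1; order 2: 1; order 5: 6; order 10: 6; order 25: 1; order 50: 1.
Total: 1 + 1 + 6 + 6 + 1 + 1 = 16.

16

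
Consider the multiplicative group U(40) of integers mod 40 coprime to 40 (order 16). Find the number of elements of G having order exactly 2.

7

The elements of order 2 are: 9, 11, 19, 21, 29, 31, 39.
That's 7.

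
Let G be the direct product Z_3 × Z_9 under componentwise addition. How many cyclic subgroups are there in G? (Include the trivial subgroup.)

8

A cyclic subgroup of order d is generated by each of its φ(d) elements of order d, so the cyclic subgroups of order d number (#elements of order d)/φ(d).
Cyclic subgroups by order — order 1: 1; order 3: 4; order 9: 3.
Total: 8.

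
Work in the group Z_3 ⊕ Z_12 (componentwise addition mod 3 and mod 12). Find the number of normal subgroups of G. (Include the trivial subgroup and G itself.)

G is abelian, so every subgroup is normal.
G has 18 subgroups in total, hence 18 normal subgroups.

18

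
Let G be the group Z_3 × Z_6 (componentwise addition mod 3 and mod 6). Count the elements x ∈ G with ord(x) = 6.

An element (a,b) has order lcm(ord(a), ord(b)); count pairs with lcm equal to 6.
Enumerating gives 8 such elements.

8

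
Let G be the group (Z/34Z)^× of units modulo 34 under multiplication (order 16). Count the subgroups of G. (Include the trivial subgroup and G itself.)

5

|G| = 16, so by Lagrange every subgroup order divides 16. Divisors: 1, 2, 4, 8, 16.
Subgroups by order — order 1: 1; order 2: 1; order 4: 1; order 8: 1; order 16: 1.
Total: 1 + 1 + 1 + 1 + 1 = 5.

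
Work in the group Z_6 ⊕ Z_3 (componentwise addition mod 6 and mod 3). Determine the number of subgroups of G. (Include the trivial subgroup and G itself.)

12

|G| = 18, so by Lagrange every subgroup order divides 18. Divisors: 1, 2, 3, 6, 9, 18.
Subgroups by order — order 1: 1; order 2: 1; order 3: 4; order 6: 4; order 9: 1; order 18: 1.
Total: 1 + 1 + 4 + 4 + 1 + 1 = 12.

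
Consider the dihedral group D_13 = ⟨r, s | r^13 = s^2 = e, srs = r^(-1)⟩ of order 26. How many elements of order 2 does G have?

13

Enumerating element orders in G gives 13 elements of order 2.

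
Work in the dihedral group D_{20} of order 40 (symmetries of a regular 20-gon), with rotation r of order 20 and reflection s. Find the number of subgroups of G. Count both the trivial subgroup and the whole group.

48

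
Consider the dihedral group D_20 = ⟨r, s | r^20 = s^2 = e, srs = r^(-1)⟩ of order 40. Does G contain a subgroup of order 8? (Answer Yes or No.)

Yes

8 | 40. A subgroup of order 8 is {e, r^5, r^10, r^15, s, r^5s, r^10s, r^15s}.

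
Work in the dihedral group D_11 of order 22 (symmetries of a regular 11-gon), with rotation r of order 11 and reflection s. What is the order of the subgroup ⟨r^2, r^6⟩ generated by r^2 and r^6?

|⟨r^2⟩| = 11 and |⟨r^6⟩| = 11, so |H| is a multiple of lcm(11, 11) = 11 and divides |G| = 22.
Closing under the operation: H = {e, r, r^2, r^3, r^4, r^5, r^6, r^7, r^8, r^9, r^10}, so |H| = 11.

11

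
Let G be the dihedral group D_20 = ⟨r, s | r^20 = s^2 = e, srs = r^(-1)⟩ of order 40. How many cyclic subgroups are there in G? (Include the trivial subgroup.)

26

Group the elements of G by the cyclic subgroup they generate; each cyclic subgroup of order d accounts for φ(d) elements.
Cyclic subgroups by order — order 1: 1; order 2: 21; order 4: 1; order 5: 1; order 10: 1; order 20: 1.
Total: 26.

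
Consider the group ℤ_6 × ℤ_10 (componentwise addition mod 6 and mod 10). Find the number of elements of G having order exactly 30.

An element (a,b) has order lcm(ord(a), ord(b)); count pairs with lcm equal to 30.
Enumerating gives 24 such elements.

24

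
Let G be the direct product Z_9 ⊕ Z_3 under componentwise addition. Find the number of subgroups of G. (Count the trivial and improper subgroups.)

|G| = 27, so by Lagrange every subgroup order divides 27. Divisors: 1, 3, 9, 27.
Subgroups by order — order 1: 1; order 3: 4; order 9: 4; order 27: 1.
Total: 1 + 4 + 4 + 1 = 10.

10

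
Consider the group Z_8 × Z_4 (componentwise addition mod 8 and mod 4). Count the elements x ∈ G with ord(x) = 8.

An element (a,b) has order lcm(ord(a), ord(b)); count pairs with lcm equal to 8.
Enumerating gives 16 such elements.

16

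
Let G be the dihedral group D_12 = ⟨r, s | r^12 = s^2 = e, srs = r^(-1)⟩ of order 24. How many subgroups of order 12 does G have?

|G| = 24 and 12 | 24, so subgroups of order 12 are possible by Lagrange.
The subgroups of order 12 are: {e, r, r^2, r^3, r^4, r^5, r^6, r^7, r^8, r^9, r^10, r^11}; {e, r^2, r^4, r^6, r^8, r^10, s, r^2s, r^4s, r^6s, r^8s, r^10s}; {e, r^2, r^4, r^6, r^8, r^10, rs, r^3s, r^5s, r^7s, r^9s, r^11s}.
So G has 3 subgroups of order 12.

3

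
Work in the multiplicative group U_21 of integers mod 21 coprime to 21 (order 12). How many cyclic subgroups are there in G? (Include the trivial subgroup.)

Group the elements of G by the cyclic subgroup they generate; each cyclic subgroup of order d accounts for φ(d) elements.
Cyclic subgroups by order — order 1: 1; order 2: 3; order 3: 1; order 6: 3.
Total: 8.

8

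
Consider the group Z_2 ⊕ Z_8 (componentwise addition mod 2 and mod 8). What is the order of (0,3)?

The order of (0,3) in Z_2 × Z_8 is lcm(ord(0) in Z_2, ord(3) in Z_8).
ord(0) = 1 and ord(3) = 8, so |⟨(0,3)⟩| = lcm(1, 8) = 8.

8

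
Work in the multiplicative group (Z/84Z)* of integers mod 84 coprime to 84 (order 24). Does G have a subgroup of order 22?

No

22 does not divide |G| = 24, so by Lagrange no subgroup of order 22 exists.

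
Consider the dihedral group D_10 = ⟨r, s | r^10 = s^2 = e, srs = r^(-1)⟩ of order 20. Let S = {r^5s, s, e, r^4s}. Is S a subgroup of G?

Closure fails: s · r^4s = r^6 ∉ S. So S is not a subgroup.

No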